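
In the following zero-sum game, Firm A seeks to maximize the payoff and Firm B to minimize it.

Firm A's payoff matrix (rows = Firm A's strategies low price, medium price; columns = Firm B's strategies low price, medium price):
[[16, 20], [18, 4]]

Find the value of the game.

Row minima are 16 and 4, so Firm A's maximin is 16; column maxima are 18 and 20, so Firm B's minimax is 18. These differ, so the equilibrium is in mixed strategies.
Let Firm A play low price with probability p. Firm B is indifferent when 16p + 18(1−p) = 20p + 4(1−p), giving p = 7/9.
Let Firm B play low price with probability q. Firm A is indifferent when 16q + 20(1−q) = 18q + 4(1−q), giving q = 8/9.
The value is 16·(8/9) + (20)·(1/9) = 148/9.

148/9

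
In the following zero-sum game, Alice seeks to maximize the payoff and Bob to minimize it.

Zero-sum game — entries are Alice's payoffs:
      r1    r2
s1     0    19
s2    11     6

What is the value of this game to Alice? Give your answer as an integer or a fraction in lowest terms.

Row minima are 0 and 6, so Alice's maximin is 6; column maxima are 11 and 19, so Bob's minimax is 11. These differ, so the equilibrium is in mixed strategies.
Let Alice play s1 with probability p. Bob is indifferent when 11(1−p) = 19p + 6(1−p), giving p = 5/24.
Let Bob play r1 with probability q. Alice is indifferent when 19(1−q) = 11q + 6(1−q), giving q = 13/24.
The value is 0·(13/24) + (19)·(11/24) = 209/24.

209/24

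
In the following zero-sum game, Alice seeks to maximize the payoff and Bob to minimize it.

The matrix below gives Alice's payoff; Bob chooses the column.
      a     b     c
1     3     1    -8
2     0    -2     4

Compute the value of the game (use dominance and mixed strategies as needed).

-4/5

Column a is strictly dominated by b for Bob (it gives Alice more in every row).
The remaining 2×2 game on (1, 2) × (b, c) has no saddle point. Let Alice play 1 with probability p; indifference gives p − 2(1−p) = −8p + 4(1−p), so p = 2/5.
Similarly Bob's optimal q on b is 4/5, and the value is 1·(4/5) + (-8)·(1/5) = -4/5.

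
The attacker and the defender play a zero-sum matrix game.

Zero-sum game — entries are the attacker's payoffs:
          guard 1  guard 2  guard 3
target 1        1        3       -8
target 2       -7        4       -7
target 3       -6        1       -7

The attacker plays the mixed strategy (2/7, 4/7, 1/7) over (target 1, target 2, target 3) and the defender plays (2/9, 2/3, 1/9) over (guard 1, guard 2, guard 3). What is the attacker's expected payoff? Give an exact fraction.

23/63

Against (2/9, 2/3, 1/9), each row's expected payoff is target 1: 4/3; target 2: 1/3; target 3: -13/9.
Taking the (2/7, 4/7, 1/7)-weighted average: (2/7)·(4/3) + (4/7)·(1/3) + (1/7)·(-13/9) = 23/63.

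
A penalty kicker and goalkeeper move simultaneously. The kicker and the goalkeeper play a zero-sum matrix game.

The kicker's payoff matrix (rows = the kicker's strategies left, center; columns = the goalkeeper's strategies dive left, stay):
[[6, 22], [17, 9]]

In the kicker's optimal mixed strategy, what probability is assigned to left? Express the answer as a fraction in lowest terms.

Row minima are 6 and 9, so the kicker's maximin is 9; column maxima are 17 and 22, so the goalkeeper's minimax is 17. These differ, so the equilibrium is in mixed strategies.
Let the kicker play left with probability p. The goalkeeper is indifferent when 6p + 17(1−p) = 22p + 9(1−p), giving p = 1/3.

1/3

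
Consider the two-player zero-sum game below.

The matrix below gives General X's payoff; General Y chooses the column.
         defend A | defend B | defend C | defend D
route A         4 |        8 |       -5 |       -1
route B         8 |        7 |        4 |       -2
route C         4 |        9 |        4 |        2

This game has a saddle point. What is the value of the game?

Row minima: -5, -2, 2 → General X's maximin is 2.
Column maxima: 8, 9, 4, 2 → General Y's minimax is 2.
They coincide at (route C, defend D), so the value is 2.

2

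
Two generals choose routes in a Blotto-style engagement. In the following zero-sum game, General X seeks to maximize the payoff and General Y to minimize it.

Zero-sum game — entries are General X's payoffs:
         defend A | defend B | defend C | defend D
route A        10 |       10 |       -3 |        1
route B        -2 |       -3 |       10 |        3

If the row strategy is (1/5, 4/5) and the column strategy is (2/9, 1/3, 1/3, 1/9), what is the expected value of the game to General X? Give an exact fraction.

Against (2/9, 1/3, 1/3, 1/9), each row's expected payoff is route A: 14/3; route B: 20/9.
Taking the (1/5, 4/5)-weighted average: (1/5)·(14/3) + (4/5)·(20/9) = 122/45.

122/45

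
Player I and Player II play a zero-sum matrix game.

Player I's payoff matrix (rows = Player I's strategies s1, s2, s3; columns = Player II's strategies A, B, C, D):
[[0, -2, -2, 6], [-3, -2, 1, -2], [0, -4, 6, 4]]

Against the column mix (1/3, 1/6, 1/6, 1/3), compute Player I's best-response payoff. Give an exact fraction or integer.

s1: (0)·(1/3) + (-2)·(1/6) + (-2)·(1/6) + (6)·(1/3) = 4/3.
s2: (-3)·(1/3) + (-2)·(1/6) + (1)·(1/6) + (-2)·(1/3) = -11/6.
s3: (0)·(1/3) + (-4)·(1/6) + (6)·(1/6) + (4)·(1/3) = 5/3.
The best pure response is s3 with expected payoff 5/3.

5/3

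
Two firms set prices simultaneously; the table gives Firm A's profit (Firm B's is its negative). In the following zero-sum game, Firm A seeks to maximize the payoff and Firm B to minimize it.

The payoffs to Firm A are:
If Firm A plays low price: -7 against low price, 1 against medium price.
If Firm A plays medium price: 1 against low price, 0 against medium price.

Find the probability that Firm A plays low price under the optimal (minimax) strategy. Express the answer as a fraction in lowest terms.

Row minima are -7 and 0, so Firm A's maximin is 0; column maxima are 1 and 1, so Firm B's minimax is 1. These differ, so the equilibrium is in mixed strategies.
Let Firm A play low price with probability p. Firm B is indifferent when −7p + (1−p) = p, giving p = 1/9.

1/9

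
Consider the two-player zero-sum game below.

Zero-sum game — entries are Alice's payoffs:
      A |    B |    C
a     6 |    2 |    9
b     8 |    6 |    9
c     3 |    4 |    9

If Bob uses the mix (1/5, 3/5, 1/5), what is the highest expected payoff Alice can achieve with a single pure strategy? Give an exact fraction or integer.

7

a: (6)·(1/5) + (2)·(3/5) + (9)·(1/5) = 21/5.
b: (8)·(1/5) + (6)·(3/5) + (9)·(1/5) = 7.
c: (3)·(1/5) + (4)·(3/5) + (9)·(1/5) = 24/5.
The best pure response is b with expected payoff 7.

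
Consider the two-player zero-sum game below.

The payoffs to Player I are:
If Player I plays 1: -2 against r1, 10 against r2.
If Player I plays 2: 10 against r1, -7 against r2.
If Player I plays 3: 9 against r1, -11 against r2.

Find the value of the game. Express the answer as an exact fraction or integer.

86/29

Row 3 is strictly dominated by row 2, so Player I never plays it.
The remaining 2×2 game on (1, 2) × (r1, r2) has no saddle point. Let Player I play 1 with probability p; indifference gives −2p + 10(1−p) = 10p − 7(1−p), so p = 17/29.
Similarly Player II's optimal q on r1 is 17/29, and the value is -2·(17/29) + (10)·(12/29) = 86/29.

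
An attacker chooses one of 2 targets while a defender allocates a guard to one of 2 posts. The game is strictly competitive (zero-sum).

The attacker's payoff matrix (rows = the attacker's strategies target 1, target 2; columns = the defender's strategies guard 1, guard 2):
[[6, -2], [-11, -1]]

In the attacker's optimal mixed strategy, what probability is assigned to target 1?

Row minima are -2 and -11, so the attacker's maximin is -2; column maxima are 6 and -1, so the defender's minimax is -1. These differ, so the equilibrium is in mixed strategies.
Let the attacker play target 1 with probability p. The defender is indifferent when 6p − 11(1−p) = −2p − (1−p), giving p = 5/9.

5/9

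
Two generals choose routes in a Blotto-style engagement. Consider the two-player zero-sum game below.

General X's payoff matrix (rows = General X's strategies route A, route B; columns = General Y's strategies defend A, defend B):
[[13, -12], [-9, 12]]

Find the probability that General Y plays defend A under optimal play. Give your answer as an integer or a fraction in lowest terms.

12/23

Row minima are -12 and -9, so General X's maximin is -9; column maxima are 13 and 12, so General Y's minimax is 12. These differ, so the equilibrium is in mixed strategies.
Let General Y play defend A with probability q. General X is indifferent when 13q − 12(1−q) = −9q + 12(1−q), giving q = 12/23.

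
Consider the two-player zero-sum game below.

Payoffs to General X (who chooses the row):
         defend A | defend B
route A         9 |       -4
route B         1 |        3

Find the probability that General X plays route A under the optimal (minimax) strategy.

2/15

Row minima are -4 and 1, so General X's maximin is 1; column maxima are 9 and 3, so General Y's minimax is 3. These differ, so the equilibrium is in mixed strategies.
Let General X play route A with probability p. General Y is indifferent when 9p + (1−p) = −4p + 3(1−p), giving p = 2/15.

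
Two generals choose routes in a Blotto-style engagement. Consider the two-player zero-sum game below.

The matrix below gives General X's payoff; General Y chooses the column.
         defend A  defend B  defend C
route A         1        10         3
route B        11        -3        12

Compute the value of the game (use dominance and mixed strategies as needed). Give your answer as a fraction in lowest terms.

Column defend C is strictly dominated by defend A for General Y (it gives General X more in every row).
The remaining 2×2 game on (route A, route B) × (defend A, defend B) has no saddle point. Let General X play route A with probability p; indifference gives p + 11(1−p) = 10p − 3(1−p), so p = 14/23.
Similarly General Y's optimal q on defend A is 13/23, and the value is 1·(13/23) + (10)·(10/23) = 113/23.

113/23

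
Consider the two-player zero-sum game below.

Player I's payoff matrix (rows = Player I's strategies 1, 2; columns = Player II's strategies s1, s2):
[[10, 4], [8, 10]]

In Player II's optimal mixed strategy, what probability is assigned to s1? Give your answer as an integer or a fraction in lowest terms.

Row minima are 4 and 8, so Player I's maximin is 8; column maxima are 10 and 10, so Player II's minimax is 10. These differ, so the equilibrium is in mixed strategies.
Let Player II play s1 with probability q. Player I is indifferent when 10q + 4(1−q) = 8q + 10(1−q), giving q = 3/4.

3/4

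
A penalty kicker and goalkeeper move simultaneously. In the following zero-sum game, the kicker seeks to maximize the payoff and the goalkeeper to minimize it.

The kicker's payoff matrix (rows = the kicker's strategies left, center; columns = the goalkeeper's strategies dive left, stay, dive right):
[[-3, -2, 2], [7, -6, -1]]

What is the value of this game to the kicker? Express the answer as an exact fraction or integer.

Column dive right is strictly dominated by stay for the goalkeeper (it gives the kicker more in every row).
The remaining 2×2 game on (left, center) × (dive left, stay) has no saddle point. Let the kicker play left with probability p; indifference gives −3p + 7(1−p) = −2p − 6(1−p), so p = 13/14.
Similarly the goalkeeper's optimal q on dive left is 2/7, and the value is -3·(2/7) + (-2)·(5/7) = -16/7.

-16/7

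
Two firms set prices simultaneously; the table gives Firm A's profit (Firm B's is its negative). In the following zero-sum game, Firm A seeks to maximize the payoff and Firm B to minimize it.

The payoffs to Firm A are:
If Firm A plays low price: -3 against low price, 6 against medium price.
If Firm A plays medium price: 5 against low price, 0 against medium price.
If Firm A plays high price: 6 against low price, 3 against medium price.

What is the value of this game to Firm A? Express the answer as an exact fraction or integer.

Row medium price is strictly dominated by row high price, so Firm A never plays it.
The remaining 2×2 game on (low price, high price) × (low price, medium price) has no saddle point. Let Firm A play low price with probability p; indifference gives −3p + 6(1−p) = 6p + 3(1−p), so p = 1/4.
Similarly Firm B's optimal q on low price is 1/4, and the value is -3·(1/4) + (6)·(3/4) = 15/4.

15/4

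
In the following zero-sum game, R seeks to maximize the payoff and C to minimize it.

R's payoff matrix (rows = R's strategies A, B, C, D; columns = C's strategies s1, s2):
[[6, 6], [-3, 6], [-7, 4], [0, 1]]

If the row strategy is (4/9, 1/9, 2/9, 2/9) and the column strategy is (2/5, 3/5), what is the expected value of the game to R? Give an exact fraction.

Against (2/5, 3/5), each row's expected payoff is A: 6; B: 12/5; C: -2/5; D: 3/5.
Taking the (4/9, 1/9, 2/9, 2/9)-weighted average: (4/9)·(6) + (1/9)·(12/5) + (2/9)·(-2/5) + (2/9)·(3/5) = 134/45.

134/45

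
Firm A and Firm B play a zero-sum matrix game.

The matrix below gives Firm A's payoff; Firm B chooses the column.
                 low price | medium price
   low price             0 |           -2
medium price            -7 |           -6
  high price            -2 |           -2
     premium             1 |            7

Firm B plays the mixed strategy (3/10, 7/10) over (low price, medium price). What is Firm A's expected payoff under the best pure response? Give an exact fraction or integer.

26/5

low price: (0)·(3/10) + (-2)·(7/10) = -7/5.
medium price: (-7)·(3/10) + (-6)·(7/10) = -63/10.
high price: (-2)·(3/10) + (-2)·(7/10) = -2.
premium: (1)·(3/10) + (7)·(7/10) = 26/5.
The best pure response is premium with expected payoff 26/5.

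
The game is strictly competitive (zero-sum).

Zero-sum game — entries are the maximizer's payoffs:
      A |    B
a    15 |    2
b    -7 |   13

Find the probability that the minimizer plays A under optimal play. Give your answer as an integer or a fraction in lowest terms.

1/3

Row minima are 2 and -7, so the maximizer's maximin is 2; column maxima are 15 and 13, so the minimizer's minimax is 13. These differ, so the equilibrium is in mixed strategies.
Let the minimizer play A with probability q. The maximizer is indifferent when 15q + 2(1−q) = −7q + 13(1−q), giving q = 1/3.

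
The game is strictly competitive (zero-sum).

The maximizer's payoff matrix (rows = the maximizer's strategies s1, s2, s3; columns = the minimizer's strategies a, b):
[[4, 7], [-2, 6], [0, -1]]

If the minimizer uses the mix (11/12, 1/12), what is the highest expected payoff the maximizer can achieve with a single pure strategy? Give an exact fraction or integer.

17/4

s1: (4)·(11/12) + (7)·(1/12) = 17/4.
s2: (-2)·(11/12) + (6)·(1/12) = -4/3.
s3: (0)·(11/12) + (-1)·(1/12) = -1/12.
The best pure response is s1 with expected payoff 17/4.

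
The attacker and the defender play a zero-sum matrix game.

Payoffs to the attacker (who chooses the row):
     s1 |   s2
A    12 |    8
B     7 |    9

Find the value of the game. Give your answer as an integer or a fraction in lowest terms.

26/3

Row minima are 8 and 7, so the attacker's maximin is 8; column maxima are 12 and 9, so the defender's minimax is 9. These differ, so the equilibrium is in mixed strategies.
Let the attacker play A with probability p. The defender is indifferent when 12p + 7(1−p) = 8p + 9(1−p), giving p = 1/3.
Let the defender play s1 with probability q. The attacker is indifferent when 12q + 8(1−q) = 7q + 9(1−q), giving q = 1/6.
The value is 12·(1/6) + (8)·(5/6) = 26/3.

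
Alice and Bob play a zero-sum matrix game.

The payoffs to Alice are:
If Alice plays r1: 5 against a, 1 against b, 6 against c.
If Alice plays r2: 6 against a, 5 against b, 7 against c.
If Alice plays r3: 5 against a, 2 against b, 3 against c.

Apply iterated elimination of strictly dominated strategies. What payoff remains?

Row r1 is strictly dominated by row r2 (6>5, 5>1, 7>6); eliminate r1.
Column c is strictly dominated by b for Bob (5<7, 2<3); eliminate c.
Row r3 is strictly dominated by row r2 (6>5, 5>2); eliminate r3.
Column a is strictly dominated by b for Bob (5<6); eliminate a.
Only (r2, b) remains, with payoff 5.

5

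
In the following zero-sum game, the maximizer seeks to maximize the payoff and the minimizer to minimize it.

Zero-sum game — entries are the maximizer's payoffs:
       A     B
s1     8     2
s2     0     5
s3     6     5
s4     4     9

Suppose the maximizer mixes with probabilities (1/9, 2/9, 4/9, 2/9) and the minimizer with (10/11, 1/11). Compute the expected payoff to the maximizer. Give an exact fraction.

Against (10/11, 1/11), each row's expected payoff is s1: 82/11; s2: 5/11; s3: 65/11; s4: 49/11.
Taking the (1/9, 2/9, 4/9, 2/9)-weighted average: (1/9)·(82/11) + (2/9)·(5/11) + (4/9)·(65/11) + (2/9)·(49/11) = 50/11.

50/11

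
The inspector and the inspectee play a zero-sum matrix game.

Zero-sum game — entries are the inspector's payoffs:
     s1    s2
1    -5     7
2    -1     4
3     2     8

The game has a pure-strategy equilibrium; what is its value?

2

Row minima: -5, -1, 2 → the inspector's maximin is 2.
Column maxima: 2, 8 → the inspectee's minimax is 2.
They coincide at (3, s1), so the value is 2.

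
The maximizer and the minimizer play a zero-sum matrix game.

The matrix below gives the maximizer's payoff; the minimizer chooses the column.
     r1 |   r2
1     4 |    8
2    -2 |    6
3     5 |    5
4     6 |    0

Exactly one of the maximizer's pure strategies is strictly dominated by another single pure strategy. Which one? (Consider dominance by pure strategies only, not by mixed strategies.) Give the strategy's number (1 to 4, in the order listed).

2

Compare 2 with 1: 4 > -2, 8 > 6.
So 1 strictly dominates 2 for the maximizer; 2 is strictly dominated.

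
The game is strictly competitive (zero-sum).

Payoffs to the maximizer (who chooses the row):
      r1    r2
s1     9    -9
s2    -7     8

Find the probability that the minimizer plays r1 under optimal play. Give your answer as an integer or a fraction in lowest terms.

17/33

Row minima are -9 and -7, so the maximizer's maximin is -7; column maxima are 9 and 8, so the minimizer's minimax is 8. These differ, so the equilibrium is in mixed strategies.
Let the minimizer play r1 with probability q. The maximizer is indifferent when 9q − 9(1−q) = −7q + 8(1−q), giving q = 17/33.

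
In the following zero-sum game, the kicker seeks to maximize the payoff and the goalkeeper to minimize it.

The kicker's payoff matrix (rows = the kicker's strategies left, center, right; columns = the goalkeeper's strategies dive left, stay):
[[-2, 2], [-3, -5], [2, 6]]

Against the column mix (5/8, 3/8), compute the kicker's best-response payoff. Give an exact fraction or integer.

7/2

left: (-2)·(5/8) + (2)·(3/8) = -1/2.
center: (-3)·(5/8) + (-5)·(3/8) = -15/4.
right: (2)·(5/8) + (6)·(3/8) = 7/2.
The best pure response is right with expected payoff 7/2.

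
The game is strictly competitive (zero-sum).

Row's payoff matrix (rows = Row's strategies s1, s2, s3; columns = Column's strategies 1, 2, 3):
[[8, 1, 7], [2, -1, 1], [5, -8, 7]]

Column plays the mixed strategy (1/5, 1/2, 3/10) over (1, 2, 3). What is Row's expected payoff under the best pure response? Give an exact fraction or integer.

s1: (8)·(1/5) + (1)·(1/2) + (7)·(3/10) = 21/5.
s2: (2)·(1/5) + (-1)·(1/2) + (1)·(3/10) = 1/5.
s3: (5)·(1/5) + (-8)·(1/2) + (7)·(3/10) = -9/10.
The best pure response is s1 with expected payoff 21/5.

21/5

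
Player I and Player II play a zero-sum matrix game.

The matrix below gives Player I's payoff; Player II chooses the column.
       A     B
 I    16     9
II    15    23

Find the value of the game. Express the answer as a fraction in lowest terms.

233/15

Row minima are 9 and 15, so Player I's maximin is 15; column maxima are 16 and 23, so Player II's minimax is 16. These differ, so the equilibrium is in mixed strategies.
Let Player I play I with probability p. Player II is indifferent when 16p + 15(1−p) = 9p + 23(1−p), giving p = 8/15.
Let Player II play A with probability q. Player I is indifferent when 16q + 9(1−q) = 15q + 23(1−q), giving q = 14/15.
The value is 16·(14/15) + (9)·(1/15) = 233/15.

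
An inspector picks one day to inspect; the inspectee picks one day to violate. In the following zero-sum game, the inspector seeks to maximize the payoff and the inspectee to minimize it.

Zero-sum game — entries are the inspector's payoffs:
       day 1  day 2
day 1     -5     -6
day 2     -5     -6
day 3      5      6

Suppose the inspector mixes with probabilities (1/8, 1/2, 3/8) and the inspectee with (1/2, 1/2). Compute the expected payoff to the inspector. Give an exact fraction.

-11/8

Against (1/2, 1/2), each row's expected payoff is day 1: -11/2; day 2: -11/2; day 3: 11/2.
Taking the (1/8, 1/2, 3/8)-weighted average: (1/8)·(-11/2) + (1/2)·(-11/2) + (3/8)·(11/2) = -11/8.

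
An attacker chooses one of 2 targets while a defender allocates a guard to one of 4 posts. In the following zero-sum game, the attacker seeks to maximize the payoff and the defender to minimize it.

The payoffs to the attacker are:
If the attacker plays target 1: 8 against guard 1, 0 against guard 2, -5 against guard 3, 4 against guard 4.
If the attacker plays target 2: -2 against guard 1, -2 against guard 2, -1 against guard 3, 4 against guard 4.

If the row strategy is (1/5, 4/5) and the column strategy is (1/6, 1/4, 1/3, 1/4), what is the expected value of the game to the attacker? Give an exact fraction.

Against (1/6, 1/4, 1/3, 1/4), each row's expected payoff is target 1: 2/3; target 2: -1/6.
Taking the (1/5, 4/5)-weighted average: (1/5)·(2/3) + (4/5)·(-1/6) = 0.

0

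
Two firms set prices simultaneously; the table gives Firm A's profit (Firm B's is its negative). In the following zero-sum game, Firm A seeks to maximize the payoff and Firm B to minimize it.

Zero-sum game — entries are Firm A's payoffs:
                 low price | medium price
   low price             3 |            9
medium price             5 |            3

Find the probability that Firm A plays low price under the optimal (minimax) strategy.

1/4

Row minima are 3 and 3, so Firm A's maximin is 3; column maxima are 5 and 9, so Firm B's minimax is 5. These differ, so the equilibrium is in mixed strategies.
Let Firm A play low price with probability p. Firm B is indifferent when 3p + 5(1−p) = 9p + 3(1−p), giving p = 1/4.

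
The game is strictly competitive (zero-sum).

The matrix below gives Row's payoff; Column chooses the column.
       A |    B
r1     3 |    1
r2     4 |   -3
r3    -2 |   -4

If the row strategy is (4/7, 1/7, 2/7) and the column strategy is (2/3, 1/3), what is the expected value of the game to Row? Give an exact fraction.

Against (2/3, 1/3), each row's expected payoff is r1: 7/3; r2: 5/3; r3: -8/3.
Taking the (4/7, 1/7, 2/7)-weighted average: (4/7)·(7/3) + (1/7)·(5/3) + (2/7)·(-8/3) = 17/21.

17/21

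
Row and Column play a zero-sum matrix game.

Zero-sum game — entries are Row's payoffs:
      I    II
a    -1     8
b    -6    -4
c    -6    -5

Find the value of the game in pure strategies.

Row minima: -1, -6, -6 → Row's maximin is -1.
Column maxima: -1, 8 → Column's minimax is -1.
They coincide at (a, I), so the value is -1.

-1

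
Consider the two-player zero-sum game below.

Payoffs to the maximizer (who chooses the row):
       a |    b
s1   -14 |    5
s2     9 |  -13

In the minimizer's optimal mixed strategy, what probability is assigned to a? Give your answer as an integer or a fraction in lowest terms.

18/41

Row minima are -14 and -13, so the maximizer's maximin is -13; column maxima are 9 and 5, so the minimizer's minimax is 5. These differ, so the equilibrium is in mixed strategies.
Let the minimizer play a with probability q. The maximizer is indifferent when −14q + 5(1−q) = 9q − 13(1−q), giving q = 18/41.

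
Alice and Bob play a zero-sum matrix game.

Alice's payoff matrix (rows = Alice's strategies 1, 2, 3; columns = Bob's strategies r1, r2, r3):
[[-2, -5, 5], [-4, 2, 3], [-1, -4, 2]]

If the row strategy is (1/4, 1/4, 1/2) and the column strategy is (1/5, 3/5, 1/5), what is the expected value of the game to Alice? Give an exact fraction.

Against (1/5, 3/5, 1/5), each row's expected payoff is 1: -12/5; 2: 1; 3: -11/5.
Taking the (1/4, 1/4, 1/2)-weighted average: (1/4)·(-12/5) + (1/4)·(1) + (1/2)·(-11/5) = -29/20.

-29/20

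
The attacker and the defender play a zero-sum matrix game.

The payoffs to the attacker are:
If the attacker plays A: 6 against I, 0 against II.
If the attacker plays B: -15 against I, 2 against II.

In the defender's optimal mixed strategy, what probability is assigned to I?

2/23

Row minima are 0 and -15, so the attacker's maximin is 0; column maxima are 6 and 2, so the defender's minimax is 2. These differ, so the equilibrium is in mixed strategies.
Let the defender play I with probability q. The attacker is indifferent when 6q = −15q + 2(1−q), giving q = 2/23.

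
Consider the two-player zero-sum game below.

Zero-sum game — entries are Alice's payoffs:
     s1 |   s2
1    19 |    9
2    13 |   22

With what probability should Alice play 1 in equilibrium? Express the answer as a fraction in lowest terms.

Row minima are 9 and 13, so Alice's maximin is 13; column maxima are 19 and 22, so Bob's minimax is 19. These differ, so the equilibrium is in mixed strategies.
Let Alice play 1 with probability p. Bob is indifferent when 19p + 13(1−p) = 9p + 22(1−p), giving p = 9/19.

9/19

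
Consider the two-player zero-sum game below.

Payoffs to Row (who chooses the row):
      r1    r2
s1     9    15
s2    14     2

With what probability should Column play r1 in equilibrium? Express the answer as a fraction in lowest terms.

13/18

Row minima are 9 and 2, so Row's maximin is 9; column maxima are 14 and 15, so Column's minimax is 14. These differ, so the equilibrium is in mixed strategies.
Let Column play r1 with probability q. Row is indifferent when 9q + 15(1−q) = 14q + 2(1−q), giving q = 13/18.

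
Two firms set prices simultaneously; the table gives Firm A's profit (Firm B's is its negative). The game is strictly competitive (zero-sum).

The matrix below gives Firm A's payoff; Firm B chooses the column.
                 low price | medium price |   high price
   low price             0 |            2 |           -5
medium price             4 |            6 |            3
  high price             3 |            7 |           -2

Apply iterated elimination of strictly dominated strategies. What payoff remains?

3

Row low price is strictly dominated by row medium price (4>0, 6>2, 3>-5); eliminate low price.
Column low price is strictly dominated by high price for Firm B (3<4, -2<3); eliminate low price.
Column medium price is strictly dominated by high price for Firm B (3<6, -2<7); eliminate medium price.
Row high price is strictly dominated by row medium price (3>-2); eliminate high price.
Only (medium price, high price) remains, with payoff 3.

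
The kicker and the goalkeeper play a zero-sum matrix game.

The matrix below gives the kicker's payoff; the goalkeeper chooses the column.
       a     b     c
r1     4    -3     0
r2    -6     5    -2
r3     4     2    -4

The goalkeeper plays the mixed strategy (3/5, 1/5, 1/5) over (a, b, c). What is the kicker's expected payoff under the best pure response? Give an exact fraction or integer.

r1: (4)·(3/5) + (-3)·(1/5) + (0)·(1/5) = 9/5.
r2: (-6)·(3/5) + (5)·(1/5) + (-2)·(1/5) = -3.
r3: (4)·(3/5) + (2)·(1/5) + (-4)·(1/5) = 2.
The best pure response is r3 with expected payoff 2.

2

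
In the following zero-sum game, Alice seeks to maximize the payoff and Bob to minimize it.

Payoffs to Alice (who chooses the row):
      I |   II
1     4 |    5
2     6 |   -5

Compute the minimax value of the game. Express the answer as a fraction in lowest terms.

Row minima are 4 and -5, so Alice's maximin is 4; column maxima are 6 and 5, so Bob's minimax is 5. These differ, so the equilibrium is in mixed strategies.
Let Alice play 1 with probability p. Bob is indifferent when 4p + 6(1−p) = 5p − 5(1−p), giving p = 11/12.
Let Bob play I with probability q. Alice is indifferent when 4q + 5(1−q) = 6q − 5(1−q), giving q = 5/6.
The value is 4·(5/6) + (5)·(1/6) = 25/6.

25/6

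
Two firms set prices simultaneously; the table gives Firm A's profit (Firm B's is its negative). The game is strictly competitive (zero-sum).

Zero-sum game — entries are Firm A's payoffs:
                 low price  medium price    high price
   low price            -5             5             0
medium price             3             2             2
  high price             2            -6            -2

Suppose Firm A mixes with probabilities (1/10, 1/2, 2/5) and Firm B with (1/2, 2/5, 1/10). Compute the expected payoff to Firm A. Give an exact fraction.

Against (1/2, 2/5, 1/10), each row's expected payoff is low price: -1/2; medium price: 5/2; high price: -8/5.
Taking the (1/10, 1/2, 2/5)-weighted average: (1/10)·(-1/2) + (1/2)·(5/2) + (2/5)·(-8/5) = 14/25.

14/25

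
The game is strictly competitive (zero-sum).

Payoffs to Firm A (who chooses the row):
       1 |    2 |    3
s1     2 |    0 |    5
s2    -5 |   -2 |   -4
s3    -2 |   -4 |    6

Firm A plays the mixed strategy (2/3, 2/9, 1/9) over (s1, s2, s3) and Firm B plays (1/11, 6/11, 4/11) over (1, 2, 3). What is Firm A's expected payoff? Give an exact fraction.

Against (1/11, 6/11, 4/11), each row's expected payoff is s1: 2; s2: -3; s3: -2/11.
Taking the (2/3, 2/9, 1/9)-weighted average: (2/3)·(2) + (2/9)·(-3) + (1/9)·(-2/11) = 64/99.

64/99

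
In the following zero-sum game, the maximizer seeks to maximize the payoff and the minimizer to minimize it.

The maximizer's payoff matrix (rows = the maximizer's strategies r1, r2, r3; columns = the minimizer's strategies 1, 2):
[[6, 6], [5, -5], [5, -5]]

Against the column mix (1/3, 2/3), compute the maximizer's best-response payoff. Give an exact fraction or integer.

6

r1: (6)·(1/3) + (6)·(2/3) = 6.
r2: (5)·(1/3) + (-5)·(2/3) = -5/3.
r3: (5)·(1/3) + (-5)·(2/3) = -5/3.
The best pure response is r1 with expected payoff 6.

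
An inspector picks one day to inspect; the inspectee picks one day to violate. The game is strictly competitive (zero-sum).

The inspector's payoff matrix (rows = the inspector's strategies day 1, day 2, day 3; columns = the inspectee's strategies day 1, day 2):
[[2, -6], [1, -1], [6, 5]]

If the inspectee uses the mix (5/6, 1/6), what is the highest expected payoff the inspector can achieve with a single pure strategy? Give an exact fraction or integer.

35/6

day 1: (2)·(5/6) + (-6)·(1/6) = 2/3.
day 2: (1)·(5/6) + (-1)·(1/6) = 2/3.
day 3: (6)·(5/6) + (5)·(1/6) = 35/6.
The best pure response is day 3 with expected payoff 35/6.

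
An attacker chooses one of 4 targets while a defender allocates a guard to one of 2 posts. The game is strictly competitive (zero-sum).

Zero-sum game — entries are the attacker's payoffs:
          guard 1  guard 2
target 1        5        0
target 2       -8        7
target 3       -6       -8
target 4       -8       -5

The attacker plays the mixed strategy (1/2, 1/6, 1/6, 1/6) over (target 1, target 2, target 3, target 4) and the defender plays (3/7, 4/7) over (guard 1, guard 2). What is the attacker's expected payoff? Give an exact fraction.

-15/14

Against (3/7, 4/7), each row's expected payoff is target 1: 15/7; target 2: 4/7; target 3: -50/7; target 4: -44/7.
Taking the (1/2, 1/6, 1/6, 1/6)-weighted average: (1/2)·(15/7) + (1/6)·(4/7) + (1/6)·(-50/7) + (1/6)·(-44/7) = -15/14.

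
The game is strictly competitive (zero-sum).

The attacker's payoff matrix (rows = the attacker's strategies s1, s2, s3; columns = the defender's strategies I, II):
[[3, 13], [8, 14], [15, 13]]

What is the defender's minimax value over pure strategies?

14

The worst case (largest entry) in each column is I: 15, II: 14.
The best (smallest) of these is 14.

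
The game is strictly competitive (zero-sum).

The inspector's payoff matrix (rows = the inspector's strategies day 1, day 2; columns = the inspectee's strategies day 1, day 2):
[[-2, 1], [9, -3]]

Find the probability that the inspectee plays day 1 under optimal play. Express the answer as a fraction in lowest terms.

Row minima are -2 and -3, so the inspector's maximin is -2; column maxima are 9 and 1, so the inspectee's minimax is 1. These differ, so the equilibrium is in mixed strategies.
Let the inspectee play day 1 with probability q. The inspector is indifferent when −2q + (1−q) = 9q − 3(1−q), giving q = 4/15.

4/15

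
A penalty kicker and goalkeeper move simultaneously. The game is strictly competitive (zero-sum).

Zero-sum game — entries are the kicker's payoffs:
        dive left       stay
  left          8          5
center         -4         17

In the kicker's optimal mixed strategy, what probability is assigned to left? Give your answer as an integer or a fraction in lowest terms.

7/8

Row minima are 5 and -4, so the kicker's maximin is 5; column maxima are 8 and 17, so the goalkeeper's minimax is 8. These differ, so the equilibrium is in mixed strategies.
Let the kicker play left with probability p. The goalkeeper is indifferent when 8p − 4(1−p) = 5p + 17(1−p), giving p = 7/8.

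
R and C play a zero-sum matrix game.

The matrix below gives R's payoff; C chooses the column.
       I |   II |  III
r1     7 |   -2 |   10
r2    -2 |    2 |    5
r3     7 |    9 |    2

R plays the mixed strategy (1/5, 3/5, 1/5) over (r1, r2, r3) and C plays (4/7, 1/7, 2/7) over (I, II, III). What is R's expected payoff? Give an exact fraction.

99/35

Against (4/7, 1/7, 2/7), each row's expected payoff is r1: 46/7; r2: 4/7; r3: 41/7.
Taking the (1/5, 3/5, 1/5)-weighted average: (1/5)·(46/7) + (3/5)·(4/7) + (1/5)·(41/7) = 99/35.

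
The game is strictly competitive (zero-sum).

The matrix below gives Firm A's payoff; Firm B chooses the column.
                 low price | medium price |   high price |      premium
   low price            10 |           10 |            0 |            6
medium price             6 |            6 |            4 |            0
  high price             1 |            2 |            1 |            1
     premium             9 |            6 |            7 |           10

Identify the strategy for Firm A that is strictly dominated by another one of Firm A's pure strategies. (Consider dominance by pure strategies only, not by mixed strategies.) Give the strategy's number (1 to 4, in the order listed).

Compare high price with premium: 9 > 1, 6 > 2, 7 > 1, 10 > 1.
So premium strictly dominates high price for Firm A; high price is strictly dominated.

3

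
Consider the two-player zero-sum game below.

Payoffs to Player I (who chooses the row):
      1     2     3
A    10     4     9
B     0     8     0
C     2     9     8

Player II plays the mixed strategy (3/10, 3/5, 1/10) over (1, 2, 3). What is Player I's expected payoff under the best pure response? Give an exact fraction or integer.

34/5

A: (10)·(3/10) + (4)·(3/5) + (9)·(1/10) = 63/10.
B: (0)·(3/10) + (8)·(3/5) + (0)·(1/10) = 24/5.
C: (2)·(3/10) + (9)·(3/5) + (8)·(1/10) = 34/5.
The best pure response is C with expected payoff 34/5.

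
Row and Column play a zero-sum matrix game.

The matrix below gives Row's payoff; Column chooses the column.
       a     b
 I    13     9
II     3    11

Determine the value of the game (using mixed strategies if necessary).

29/3

Row minima are 9 and 3, so Row's maximin is 9; column maxima are 13 and 11, so Column's minimax is 11. These differ, so the equilibrium is in mixed strategies.
Let Row play I with probability p. Column is indifferent when 13p + 3(1−p) = 9p + 11(1−p), giving p = 2/3.
Let Column play a with probability q. Row is indifferent when 13q + 9(1−q) = 3q + 11(1−q), giving q = 1/6.
The value is 13·(1/6) + (9)·(5/6) = 29/3.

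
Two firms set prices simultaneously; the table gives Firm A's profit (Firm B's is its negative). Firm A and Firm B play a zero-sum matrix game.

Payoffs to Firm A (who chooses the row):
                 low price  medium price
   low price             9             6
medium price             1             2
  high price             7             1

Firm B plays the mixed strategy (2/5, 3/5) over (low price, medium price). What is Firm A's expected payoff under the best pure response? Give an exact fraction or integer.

low price: (9)·(2/5) + (6)·(3/5) = 36/5.
medium price: (1)·(2/5) + (2)·(3/5) = 8/5.
high price: (7)·(2/5) + (1)·(3/5) = 17/5.
The best pure response is low price with expected payoff 36/5.

36/5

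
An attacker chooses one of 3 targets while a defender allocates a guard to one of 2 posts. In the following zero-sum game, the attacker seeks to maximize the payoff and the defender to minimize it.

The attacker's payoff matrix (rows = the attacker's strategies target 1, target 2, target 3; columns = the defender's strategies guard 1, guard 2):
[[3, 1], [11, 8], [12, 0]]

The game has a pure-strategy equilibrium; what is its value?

Row minima: 1, 8, 0 → the attacker's maximin is 8.
Column maxima: 12, 8 → the defender's minimax is 8.
They coincide at (target 2, guard 2), so the value is 8.

8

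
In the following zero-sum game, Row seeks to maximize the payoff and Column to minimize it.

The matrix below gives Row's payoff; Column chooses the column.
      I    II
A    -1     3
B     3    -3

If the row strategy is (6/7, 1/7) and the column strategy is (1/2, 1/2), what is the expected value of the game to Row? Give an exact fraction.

6/7

Against (1/2, 1/2), each row's expected payoff is A: 1; B: 0.
Taking the (6/7, 1/7)-weighted average: (6/7)·(1) + (1/7)·(0) = 6/7.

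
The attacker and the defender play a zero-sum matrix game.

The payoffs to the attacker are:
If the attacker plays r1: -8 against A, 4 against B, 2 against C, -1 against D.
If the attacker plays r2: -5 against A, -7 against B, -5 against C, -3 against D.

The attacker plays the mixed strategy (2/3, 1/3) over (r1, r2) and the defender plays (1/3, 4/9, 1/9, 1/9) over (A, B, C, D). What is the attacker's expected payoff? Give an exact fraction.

Against (1/3, 4/9, 1/9, 1/9), each row's expected payoff is r1: -7/9; r2: -17/3.
Taking the (2/3, 1/3)-weighted average: (2/3)·(-7/9) + (1/3)·(-17/3) = -65/27.

-65/27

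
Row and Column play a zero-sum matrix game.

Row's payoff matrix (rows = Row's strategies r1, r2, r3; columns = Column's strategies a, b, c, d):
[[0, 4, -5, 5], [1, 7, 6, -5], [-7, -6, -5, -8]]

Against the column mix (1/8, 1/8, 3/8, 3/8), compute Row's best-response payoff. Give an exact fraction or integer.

r1: (0)·(1/8) + (4)·(1/8) + (-5)·(3/8) + (5)·(3/8) = 1/2.
r2: (1)·(1/8) + (7)·(1/8) + (6)·(3/8) + (-5)·(3/8) = 11/8.
r3: (-7)·(1/8) + (-6)·(1/8) + (-5)·(3/8) + (-8)·(3/8) = -13/2.
The best pure response is r2 with expected payoff 11/8.

11/8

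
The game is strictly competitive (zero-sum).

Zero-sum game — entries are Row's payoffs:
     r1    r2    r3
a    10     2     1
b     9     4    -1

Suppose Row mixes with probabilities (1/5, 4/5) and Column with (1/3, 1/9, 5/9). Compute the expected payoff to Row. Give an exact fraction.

Against (1/3, 1/9, 5/9), each row's expected payoff is a: 37/9; b: 26/9.
Taking the (1/5, 4/5)-weighted average: (1/5)·(37/9) + (4/5)·(26/9) = 47/15.

47/15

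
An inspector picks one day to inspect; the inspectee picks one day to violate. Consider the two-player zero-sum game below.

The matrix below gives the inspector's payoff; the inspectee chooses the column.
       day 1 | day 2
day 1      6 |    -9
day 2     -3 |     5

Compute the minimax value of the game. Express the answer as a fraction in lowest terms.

Row minima are -9 and -3, so the inspector's maximin is -3; column maxima are 6 and 5, so the inspectee's minimax is 5. These differ, so the equilibrium is in mixed strategies.
Let the inspector play day 1 with probability p. The inspectee is indifferent when 6p − 3(1−p) = −9p + 5(1−p), giving p = 8/23.
Let the inspectee play day 1 with probability q. The inspector is indifferent when 6q − 9(1−q) = −3q + 5(1−q), giving q = 14/23.
The value is 6·(14/23) + (-9)·(9/23) = 3/23.

3/23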